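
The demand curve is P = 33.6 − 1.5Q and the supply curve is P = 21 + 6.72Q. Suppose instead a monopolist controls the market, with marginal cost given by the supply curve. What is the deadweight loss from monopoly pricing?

0.23

Competitive equilibrium: 33.6 − 1.5Q = 21 + 6.72Q → Q* = 1.5328, P* = 31.3007.
Marginal revenue: MR = 33.6 − 3Q. Set MR = MC: 33.6 − 3Q = 21 + 6.72Q → Q_m = 1.2963.
Price P_m = 33.6 − 1.5·1.2963 = 31.6556; MC(Q_m) = 21 + 6.72·1.2963 = 29.7111.
Competitive Q* = 1.5328, so ΔQ = 0.2365; wedge = 31.6556 − 29.7111 = 1.9445.
The triangle = ½ × 0.2365 × 1.9445 = 0.23.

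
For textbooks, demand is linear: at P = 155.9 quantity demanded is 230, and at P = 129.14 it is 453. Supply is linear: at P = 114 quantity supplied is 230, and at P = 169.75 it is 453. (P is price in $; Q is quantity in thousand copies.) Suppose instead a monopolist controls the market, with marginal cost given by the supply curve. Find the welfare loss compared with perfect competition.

$1307.21 thousand

Demand slope = (129.14 − 155.9)/(453 − 230) = −0.12, so P = 183.5 − 0.12Q.
Supply slope = (169.75 − 114)/(453 − 230) = 0.25, so P = 56.5 + 0.25Q.
Competitive equilibrium: 183.5 − 0.12Q = 56.5 + 0.25Q → Q* = 343.2432, P* = 142.3108.
Marginal revenue: MR = 183.5 − 0.24Q. Set MR = MC: 183.5 − 0.24Q = 56.5 + 0.25Q → Q_m = 259.1837.
Price P_m = 183.5 − 0.12·259.1837 = 152.398; MC(Q_m) = 56.5 + 0.25·259.1837 = 121.2959.
Competitive Q* = 343.2432, so ΔQ = 84.0595; wedge = 152.398 − 121.2959 = 31.1021.
The triangle = ½ × 84.0595 × 31.1021 = $1307.21 thousand.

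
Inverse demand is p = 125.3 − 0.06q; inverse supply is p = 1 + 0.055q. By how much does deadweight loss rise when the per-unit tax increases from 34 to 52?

Competitive equilibrium: 125.3 − 0.06q = 1 + 0.055q → q* = 1080.8696, p* = 60.4478.
For a per-unit tax t: Δq = t/0.115, so DWL = ½·t·(t/0.115) = t²/0.23.
At t = 34: DWL = 5026.087. At t = 52: DWL = 11756.5217.
Increase = 11756.5217 − 5026.087 = 6730.43.

6730.43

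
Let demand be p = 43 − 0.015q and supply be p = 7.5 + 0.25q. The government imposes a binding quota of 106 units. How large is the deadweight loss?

103.60

Competitive equilibrium: 43 − 0.015q = 7.5 + 0.25q → q* = 133.9623, p* = 40.9906.
At q = 106: demand price = 43 − 0.015·106 = 41.41; supply price = 7.5 + 0.25·106 = 34.
Δq = 133.9623 − 106 = 27.9623; wedge = 41.41 − 34 = 7.41.
Deadweight loss = ½ × 27.9623 × 7.41 = 103.60.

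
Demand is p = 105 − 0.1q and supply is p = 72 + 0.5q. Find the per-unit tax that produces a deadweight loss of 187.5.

15

Competitive equilibrium: 105 − 0.1q = 72 + 0.5q → q* = 55, p* = 99.5.
A tax t gives Δq = t/0.6 and wedge t, so DWL = t²/1.2.
t²/1.2 = 187.5 → t² = 225 → t = 15.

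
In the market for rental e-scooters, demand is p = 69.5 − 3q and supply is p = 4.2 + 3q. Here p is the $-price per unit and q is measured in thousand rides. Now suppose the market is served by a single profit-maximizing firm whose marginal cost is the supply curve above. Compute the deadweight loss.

Competitive equilibrium: 69.5 − 3q = 4.2 + 3q → q* = 10.8833, p* = 36.85.
Marginal revenue: MR = 69.5 − 6q. Set MR = MC: 69.5 − 6q = 4.2 + 3q → q_m = 7.2556.
Price p_m = 69.5 − 3·7.2556 = 47.7332; MC(q_m) = 4.2 + 3·7.2556 = 25.9668.
Competitive q* = 10.8833, so Δq = 3.6277; wedge = 47.7332 − 25.9668 = 21.7664.
The triangle = ½ × 3.6277 × 21.7664 = $39.48 thousand.

$39.48 thousand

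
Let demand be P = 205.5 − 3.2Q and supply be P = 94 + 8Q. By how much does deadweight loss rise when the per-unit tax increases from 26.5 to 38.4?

34.48

Competitive equilibrium: 205.5 − 3.2Q = 94 + 8Q → Q* = 9.9554, P* = 173.6429.
For a per-unit tax t: ΔQ = t/11.2, so DWL = ½·t·(t/11.2) = t²/22.4.
At t = 26.5: DWL = 31.35. At t = 38.4: DWL = 65.829.
Increase = 65.829 − 31.35 = 34.48.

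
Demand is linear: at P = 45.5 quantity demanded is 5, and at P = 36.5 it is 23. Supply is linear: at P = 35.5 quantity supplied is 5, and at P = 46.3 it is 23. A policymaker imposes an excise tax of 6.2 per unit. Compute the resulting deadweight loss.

17.47

Demand slope = (36.5 − 45.5)/(23 − 5) = −0.5, so P = 48 − 0.5Q.
Supply slope = (46.3 − 35.5)/(23 − 5) = 0.6, so P = 32.5 + 0.6Q.
Competitive equilibrium: 48 − 0.5Q = 32.5 + 0.6Q → Q* = 14.0909, P* = 40.9545.
With the tax, the buyer price exceeds the seller price by 6.2: (48 − 0.5Q) − (32.5 + 0.6Q) = 6.2 → Q' = 8.4545.
ΔQ = 14.0909 − 8.4545 = 5.6364; the wedge equals the tax, 6.2.
DWL = ½ × 5.6364 × 6.2 = 17.47.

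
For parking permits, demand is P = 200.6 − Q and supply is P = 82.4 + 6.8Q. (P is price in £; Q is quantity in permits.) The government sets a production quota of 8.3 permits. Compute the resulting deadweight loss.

Competitive equilibrium: 200.6 − Q = 82.4 + 6.8Q → Q* = 15.1538, P* = 185.4462.
At Q = 8.3: demand price = 200.6 − 1·8.3 = 192.3; supply price = 82.4 + 6.8·8.3 = 138.84.
ΔQ = 15.1538 − 8.3 = 6.8538; wedge = 192.3 − 138.84 = 53.46.
DWL = ½ × 6.8538 × 53.46 = £183.20.

£183.20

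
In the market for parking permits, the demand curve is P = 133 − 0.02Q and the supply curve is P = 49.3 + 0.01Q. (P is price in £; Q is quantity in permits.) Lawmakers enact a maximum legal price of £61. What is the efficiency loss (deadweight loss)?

£39366

Competitive equilibrium: 133 − 0.02Q = 49.3 + 0.01Q → Q* = 2790, P* = 77.2.
At the ceiling P = 61, quantity supplied = (61 − 49.3)/0.01 = 1170.
Willingness to pay at Q' = 1170: 133 − 0.02·1170 = 109.6.
ΔQ = 2790 − 1170 = 1620; wedge = 109.6 − 61 = 48.6.
Welfare loss = ½ × 1620 × 48.6 = £39366.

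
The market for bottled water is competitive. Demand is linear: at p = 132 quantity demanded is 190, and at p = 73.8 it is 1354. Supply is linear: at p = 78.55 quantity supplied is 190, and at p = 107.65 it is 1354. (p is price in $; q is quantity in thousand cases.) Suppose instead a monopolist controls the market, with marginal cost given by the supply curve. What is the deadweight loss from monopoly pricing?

$4888.84 thousand

Demand slope = (73.8 − 132)/(1354 − 190) = −0.05, so p = 141.5 − 0.05q.
Supply slope = (107.65 − 78.55)/(1354 − 190) = 0.025, so p = 73.8 + 0.025q.
Competitive equilibrium: 141.5 − 0.05q = 73.8 + 0.025q → q* = 902.6667, p* = 96.3667.
Marginal revenue: MR = 141.5 − 0.1q. Set MR = MC: 141.5 − 0.1q = 73.8 + 0.025q → q_m = 541.6.
Price p_m = 141.5 − 0.05·541.6 = 114.42; MC(q_m) = 73.8 + 0.025·541.6 = 87.34.
Competitive q* = 902.6667, so Δq = 361.0667; wedge = 114.42 − 87.34 = 27.08.
Deadweight loss = ½ × 361.0667 × 27.08 = $4888.84 thousand.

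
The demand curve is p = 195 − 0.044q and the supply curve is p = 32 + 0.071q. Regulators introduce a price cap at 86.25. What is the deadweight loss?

Competitive equilibrium: 195 − 0.044q = 32 + 0.071q → q* = 1417.3913, p* = 132.63478.
At the ceiling p = 86.25, quantity supplied = (86.25 − 32)/0.071 = 764.08451.
Willingness to pay at q' = 764.08451: 195 − 0.044·764.08451 = 161.38028.
Δq = 1417.3913 − 764.08451 = 653.30679; wedge = 161.38028 − 86.25 = 75.13028.
Deadweight loss = ½ × 653.30679 × 75.13028 = 24541.56.

24541.56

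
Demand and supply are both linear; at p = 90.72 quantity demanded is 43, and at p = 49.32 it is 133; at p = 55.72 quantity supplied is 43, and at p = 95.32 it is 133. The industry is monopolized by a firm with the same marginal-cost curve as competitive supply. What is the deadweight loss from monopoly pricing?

345.22

Demand slope = (49.32 − 90.72)/(133 − 43) = −0.46, so p = 110.5 − 0.46q.
Supply slope = (95.32 − 55.72)/(133 − 43) = 0.44, so p = 36.8 + 0.44q.
Competitive equilibrium: 110.5 − 0.46q = 36.8 + 0.44q → q* = 81.8889, p* = 72.8311.
Marginal revenue: MR = 110.5 − 0.92q. Set MR = MC: 110.5 − 0.92q = 36.8 + 0.44q → q_m = 54.1912.
Price p_m = 110.5 − 0.46·54.1912 = 85.572; MC(q_m) = 36.8 + 0.44·54.1912 = 60.6441.
Competitive q* = 81.8889, so Δq = 27.6977; wedge = 85.572 − 60.6441 = 24.9279.
Welfare loss = ½ × 27.6977 × 24.9279 = 345.22.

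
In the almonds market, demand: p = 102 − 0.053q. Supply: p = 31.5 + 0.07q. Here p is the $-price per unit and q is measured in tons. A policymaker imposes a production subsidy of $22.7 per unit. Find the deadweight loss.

$2094.67

Competitive equilibrium: 102 − 0.053q = 31.5 + 0.07q → q* = 573.17073, p* = 71.62195.
The subsidy lowers effective supply by 22.7: p = 8.8 + 0.07q.
New quantity: 102 − 0.053q = 8.8 + 0.07q → q' = 757.72358.
Overproduction Δq = 757.72358 − 573.17073 = 184.55285; wedge = subsidy = 22.7.
Welfare loss = ½ × 184.55285 × 22.7 = $2094.67.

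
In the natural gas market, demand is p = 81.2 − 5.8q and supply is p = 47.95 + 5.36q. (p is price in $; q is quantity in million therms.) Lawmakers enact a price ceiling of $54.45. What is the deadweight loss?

Competitive equilibrium: 81.2 − 5.8q = 47.95 + 5.36q → q* = 2.9794, p* = 63.9195.
At the ceiling p = 54.45, quantity supplied = (54.45 − 47.95)/5.36 = 1.2127.
Willingness to pay at q' = 1.2127: 81.2 − 5.8·1.2127 = 74.1663.
Δq = 2.9794 − 1.2127 = 1.7667; wedge = 74.1663 − 54.45 = 19.7163.
Deadweight loss = ½ × 1.7667 × 19.7163 = $17.42 million.

$17.42 million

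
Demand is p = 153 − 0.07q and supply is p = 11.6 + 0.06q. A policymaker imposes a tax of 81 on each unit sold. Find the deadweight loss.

25234.62

Competitive equilibrium: 153 − 0.07q = 11.6 + 0.06q → q* = 1087.69231, p* = 76.86154.
With the tax, the buyer price exceeds the seller price by 81: (153 − 0.07q) − (11.6 + 0.06q) = 81 → q' = 464.61538.
Δq = 1087.69231 − 464.61538 = 623.07693; the wedge equals the tax, 81.
DWL = ½ × 623.07693 × 81 = 25234.62.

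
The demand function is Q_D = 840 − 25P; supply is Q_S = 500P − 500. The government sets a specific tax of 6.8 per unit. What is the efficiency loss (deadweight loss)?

In inverse form: demand P = 33.6 − 0.04Q, supply P = 1 + 0.002Q.
Competitive equilibrium: 33.6 − 0.04Q = 1 + 0.002Q → Q* = 776.1905, P* = 2.5524.
With the tax, the buyer price exceeds the seller price by 6.8: (33.6 − 0.04Q) − (1 + 0.002Q) = 6.8 → Q' = 614.2857.
ΔQ = 776.1905 − 614.2857 = 161.9048; the wedge equals the tax, 6.8.
DWL = ½ × 161.9048 × 6.8 = 550.48.

550.48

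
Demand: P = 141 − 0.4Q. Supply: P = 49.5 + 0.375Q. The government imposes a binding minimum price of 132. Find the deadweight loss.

Competitive equilibrium: 141 − 0.4Q = 49.5 + 0.375Q → Q* = 118.0645, P* = 93.7742.
At the floor P = 132, quantity demanded = (141 − 132)/0.4 = 22.5.
Sellers' marginal cost at Q' = 22.5: 49.5 + 0.375·22.5 = 57.9375.
ΔQ = 118.0645 − 22.5 = 95.5645; wedge = 132 − 57.9375 = 74.0625.
Welfare loss = ½ × 95.5645 × 74.0625 = 3538.87.

3538.87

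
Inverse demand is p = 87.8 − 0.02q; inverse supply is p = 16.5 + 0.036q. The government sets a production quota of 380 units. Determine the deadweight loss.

Competitive equilibrium: 87.8 − 0.02q = 16.5 + 0.036q → q* = 1273.2143, p* = 62.3357.
At q = 380: demand price = 87.8 − 0.02·380 = 80.2; supply price = 16.5 + 0.036·380 = 30.18.
Δq = 1273.2143 − 380 = 893.2143; wedge = 80.2 − 30.18 = 50.02.
Deadweight loss = ½ × 893.2143 × 50.02 = 22339.29.

22339.29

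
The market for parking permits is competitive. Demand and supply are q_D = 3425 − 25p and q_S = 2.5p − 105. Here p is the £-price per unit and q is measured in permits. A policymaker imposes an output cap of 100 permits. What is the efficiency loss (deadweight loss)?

In inverse form: demand p = 137 − 0.04q, supply p = 42 + 0.4q.
Competitive equilibrium: 137 − 0.04q = 42 + 0.4q → q* = 215.9091, p* = 128.3636.
At q = 100: demand price = 137 − 0.04·100 = 133; supply price = 42 + 0.4·100 = 82.
Δq = 215.9091 − 100 = 115.9091; wedge = 133 − 82 = 51.
DWL = ½ × 115.9091 × 51 = £2955.68.

£2955.68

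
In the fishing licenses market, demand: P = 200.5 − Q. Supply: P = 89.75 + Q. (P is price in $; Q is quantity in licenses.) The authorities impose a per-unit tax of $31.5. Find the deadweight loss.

$248.06

Competitive equilibrium: 200.5 − Q = 89.75 + Q → Q* = 55.375, P* = 145.125.
With the tax, the buyer price exceeds the seller price by 31.5: (200.5 − Q) − (89.75 + Q) = 31.5 → Q' = 39.625.
ΔQ = 55.375 − 39.625 = 15.75; the wedge equals the tax, 31.5.
Deadweight loss = ½ × 15.75 × 31.5 = $248.06.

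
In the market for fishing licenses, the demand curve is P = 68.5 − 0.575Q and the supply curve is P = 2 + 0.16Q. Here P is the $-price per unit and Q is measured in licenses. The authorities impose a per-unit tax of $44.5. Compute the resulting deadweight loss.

Competitive equilibrium: 68.5 − 0.575Q = 2 + 0.16Q → Q* = 90.4762, P* = 16.4762.
With the tax, the buyer price exceeds the seller price by 44.5: (68.5 − 0.575Q) − (2 + 0.16Q) = 44.5 → Q' = 29.932.
ΔQ = 90.4762 − 29.932 = 60.5442; the wedge equals the tax, 44.5.
Welfare loss = ½ × 60.5442 × 44.5 = $1347.11.

$1347.11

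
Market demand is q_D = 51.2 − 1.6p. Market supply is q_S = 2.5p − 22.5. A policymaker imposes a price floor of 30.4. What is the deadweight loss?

In inverse form: demand p = 32 − 0.625q, supply p = 9 + 0.4q.
Competitive equilibrium: 32 − 0.625q = 9 + 0.4q → q* = 22.439, p* = 17.9756.
At the floor p = 30.4, quantity demanded = (32 − 30.4)/0.625 = 2.56.
Sellers' marginal cost at q' = 2.56: 9 + 0.4·2.56 = 10.024.
Δq = 22.439 − 2.56 = 19.879; wedge = 30.4 − 10.024 = 20.376.
DWL = ½ × 19.879 × 20.376 = 202.53.

202.53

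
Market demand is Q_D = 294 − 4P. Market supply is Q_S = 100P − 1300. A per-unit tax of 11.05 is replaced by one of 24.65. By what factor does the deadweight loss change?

In inverse form: demand P = 73.5 − 0.25Q, supply P = 13 + 0.01Q.
Competitive equilibrium: 73.5 − 0.25Q = 13 + 0.01Q → Q* = 232.6923, P* = 15.3269.
For a per-unit tax t: ΔQ = t/0.26, so DWL = ½·t·(t/0.26) = t²/0.52.
At t = 11.05: DWL = 234.8125. At t = 24.65: DWL = 1168.505.
Ratio = (24.65/11.05)² = 4.976.

4.976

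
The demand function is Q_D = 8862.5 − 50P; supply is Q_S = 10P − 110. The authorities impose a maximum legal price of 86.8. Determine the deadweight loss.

In inverse form: demand P = 177.25 − 0.02Q, supply P = 11 + 0.1Q.
Competitive equilibrium: 177.25 − 0.02Q = 11 + 0.1Q → Q* = 1385.4167, P* = 149.5417.
At the ceiling P = 86.8, quantity supplied = (86.8 − 11)/0.1 = 758.
Willingness to pay at Q' = 758: 177.25 − 0.02·758 = 162.09.
ΔQ = 1385.4167 − 758 = 627.4167; wedge = 162.09 − 86.8 = 75.29.
Welfare loss = ½ × 627.4167 × 75.29 = 23619.10.

23619.10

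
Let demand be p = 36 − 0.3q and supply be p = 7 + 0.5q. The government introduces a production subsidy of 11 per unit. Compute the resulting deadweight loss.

75.625

Competitive equilibrium: 36 − 0.3q = 7 + 0.5q → q* = 36.25, p* = 25.125.
The subsidy lowers effective supply by 11: p = 0.5q − 4.
New quantity: 36 − 0.3q = 0.5q − 4 → q' = 50.
Overproduction Δq = 50 − 36.25 = 13.75; wedge = subsidy = 11.
DWL = ½ × 13.75 × 11 = 75.625.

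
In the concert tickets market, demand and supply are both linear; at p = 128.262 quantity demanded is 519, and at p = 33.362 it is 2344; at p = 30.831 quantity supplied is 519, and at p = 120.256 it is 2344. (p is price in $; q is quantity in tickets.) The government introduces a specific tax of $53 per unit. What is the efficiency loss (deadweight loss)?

$13905.94

Demand slope = (33.362 − 128.262)/(2344 − 519) = −0.052, so p = 155.25 − 0.052q.
Supply slope = (120.256 − 30.831)/(2344 − 519) = 0.049, so p = 5.4 + 0.049q.
Competitive equilibrium: 155.25 − 0.052q = 5.4 + 0.049q → q* = 1483.6634, p* = 78.0995.
With the tax, the buyer price exceeds the seller price by 53: (155.25 − 0.052q) − (5.4 + 0.049q) = 53 → q' = 958.9109.
Δq = 1483.6634 − 958.9109 = 524.7525; the wedge equals the tax, 53.
Deadweight loss = ½ × 524.7525 × 53 = $13905.94.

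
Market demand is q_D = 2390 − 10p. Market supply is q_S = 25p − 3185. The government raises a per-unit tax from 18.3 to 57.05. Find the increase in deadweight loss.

10427.90

In inverse form: demand p = 239 − 0.1q, supply p = 127.4 + 0.04q.
Competitive equilibrium: 239 − 0.1q = 127.4 + 0.04q → q* = 797.1429, p* = 159.2857.
For a per-unit tax t: Δq = t/0.14, so DWL = ½·t·(t/0.14) = t²/0.28.
At t = 18.3: DWL = 1196.036. At t = 57.05: DWL = 11623.938.
Increase = 11623.938 − 1196.036 = 10427.90.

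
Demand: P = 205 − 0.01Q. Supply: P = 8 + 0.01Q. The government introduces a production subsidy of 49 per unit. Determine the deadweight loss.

Competitive equilibrium: 205 − 0.01Q = 8 + 0.01Q → Q* = 9850, P* = 106.5.
The subsidy lowers effective supply by 49: P = 0.01Q − 41.
New quantity: 205 − 0.01Q = 0.01Q − 41 → Q' = 12300.
Overproduction ΔQ = 12300 − 9850 = 2450; wedge = subsidy = 49.
Deadweight loss = ½ × 2450 × 49 = 60025.

60025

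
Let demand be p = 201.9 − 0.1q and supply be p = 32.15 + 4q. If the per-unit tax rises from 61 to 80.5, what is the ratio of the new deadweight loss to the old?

1.742

Competitive equilibrium: 201.9 − 0.1q = 32.15 + 4q → q* = 41.4024, p* = 197.7598.
For a per-unit tax t: Δq = t/4.1, so DWL = ½·t·(t/4.1) = t²/8.2.
At t = 61: DWL = 453.780. At t = 80.5: DWL = 790.274.
Ratio = (80.5/61)² = 1.742.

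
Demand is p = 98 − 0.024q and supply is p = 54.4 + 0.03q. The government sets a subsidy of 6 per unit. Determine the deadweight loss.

333.33

Competitive equilibrium: 98 − 0.024q = 54.4 + 0.03q → q* = 807.4074, p* = 78.6222.
The subsidy lowers effective supply by 6: p = 48.4 + 0.03q.
New quantity: 98 − 0.024q = 48.4 + 0.03q → q' = 918.5185.
Overproduction Δq = 918.5185 − 807.4074 = 111.1111; wedge = subsidy = 6.
DWL = ½ × 111.1111 × 6 = 333.33.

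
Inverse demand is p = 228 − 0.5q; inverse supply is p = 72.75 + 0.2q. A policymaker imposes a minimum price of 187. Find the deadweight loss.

Competitive equilibrium: 228 − 0.5q = 72.75 + 0.2q → q* = 221.7857, p* = 117.1071.
At the floor p = 187, quantity demanded = (228 − 187)/0.5 = 82.
Sellers' marginal cost at q' = 82: 72.75 + 0.2·82 = 89.15.
Δq = 221.7857 − 82 = 139.7857; wedge = 187 − 89.15 = 97.85.
DWL = ½ × 139.7857 × 97.85 = 6839.02.

6839.02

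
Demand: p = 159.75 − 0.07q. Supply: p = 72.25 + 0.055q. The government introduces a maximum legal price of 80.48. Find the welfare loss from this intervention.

18931.26

Competitive equilibrium: 159.75 − 0.07q = 72.25 + 0.055q → q* = 700, p* = 110.75.
At the ceiling p = 80.48, quantity supplied = (80.48 − 72.25)/0.055 = 149.63636.
Willingness to pay at q' = 149.63636: 159.75 − 0.07·149.63636 = 149.27545.
Δq = 700 − 149.63636 = 550.36364; wedge = 149.27545 − 80.48 = 68.79545.
Welfare loss = ½ × 550.36364 × 68.79545 = 18931.26.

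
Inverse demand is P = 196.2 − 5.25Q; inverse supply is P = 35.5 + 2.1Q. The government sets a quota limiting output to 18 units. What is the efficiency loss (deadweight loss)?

Competitive equilibrium: 196.2 − 5.25Q = 35.5 + 2.1Q → Q* = 21.8639, P* = 81.4143.
At Q = 18: demand price = 196.2 − 5.25·18 = 101.7; supply price = 35.5 + 2.1·18 = 73.3.
ΔQ = 21.8639 − 18 = 3.8639; wedge = 101.7 − 73.3 = 28.4.
DWL = ½ × 3.8639 × 28.4 = 54.87.

54.87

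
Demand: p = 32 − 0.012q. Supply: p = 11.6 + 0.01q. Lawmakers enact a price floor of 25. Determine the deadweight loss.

1301.24

Competitive equilibrium: 32 − 0.012q = 11.6 + 0.01q → q* = 927.2727, p* = 20.8727.
At the floor p = 25, quantity demanded = (32 − 25)/0.012 = 583.3333.
Sellers' marginal cost at q' = 583.3333: 11.6 + 0.01·583.3333 = 17.4333.
Δq = 927.2727 − 583.3333 = 343.9394; wedge = 25 − 17.4333 = 7.5667.
The triangle = ½ × 343.9394 × 7.5667 = 1301.24.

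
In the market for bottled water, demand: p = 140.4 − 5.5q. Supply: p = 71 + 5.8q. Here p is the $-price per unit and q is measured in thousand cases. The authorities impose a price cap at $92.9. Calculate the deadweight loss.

Competitive equilibrium: 140.4 − 5.5q = 71 + 5.8q → q* = 6.1416, p* = 106.6212.
At the ceiling p = 92.9, quantity supplied = (92.9 − 71)/5.8 = 3.7759.
Willingness to pay at q' = 3.7759: 140.4 − 5.5·3.7759 = 119.6326.
Δq = 6.1416 − 3.7759 = 2.3657; wedge = 119.6326 − 92.9 = 26.7326.
Welfare loss = ½ × 2.3657 × 26.7326 = $31.62 thousand.

$31.62 thousand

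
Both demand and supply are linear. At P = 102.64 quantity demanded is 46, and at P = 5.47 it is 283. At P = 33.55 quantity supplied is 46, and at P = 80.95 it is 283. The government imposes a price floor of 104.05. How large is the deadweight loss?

4153.86

Demand slope = (5.47 − 102.64)/(283 − 46) = −0.41, so P = 121.5 − 0.41Q.
Supply slope = (80.95 − 33.55)/(283 − 46) = 0.2, so P = 24.35 + 0.2Q.
Competitive equilibrium: 121.5 − 0.41Q = 24.35 + 0.2Q → Q* = 159.2623, P* = 56.20246.
At the floor P = 104.05, quantity demanded = (121.5 − 104.05)/0.41 = 42.56098.
Sellers' marginal cost at Q' = 42.56098: 24.35 + 0.2·42.56098 = 32.8622.
ΔQ = 159.2623 − 42.56098 = 116.70132; wedge = 104.05 − 32.8622 = 71.1878.
Deadweight loss = ½ × 116.70132 × 71.1878 = 4153.86.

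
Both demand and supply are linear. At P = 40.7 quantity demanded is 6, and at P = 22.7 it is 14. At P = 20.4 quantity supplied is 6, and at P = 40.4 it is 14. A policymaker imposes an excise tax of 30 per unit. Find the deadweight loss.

Demand slope = (22.7 − 40.7)/(14 − 6) = −2.25, so P = 54.2 − 2.25Q.
Supply slope = (40.4 − 20.4)/(14 − 6) = 2.5, so P = 5.4 + 2.5Q.
Competitive equilibrium: 54.2 − 2.25Q = 5.4 + 2.5Q → Q* = 10.2737, P* = 31.0842.
With the tax, the buyer price exceeds the seller price by 30: (54.2 − 2.25Q) − (5.4 + 2.5Q) = 30 → Q' = 3.9579.
ΔQ = 10.2737 − 3.9579 = 6.3158; the wedge equals the tax, 30.
The triangle = ½ × 6.3158 × 30 = 94.74.

94.74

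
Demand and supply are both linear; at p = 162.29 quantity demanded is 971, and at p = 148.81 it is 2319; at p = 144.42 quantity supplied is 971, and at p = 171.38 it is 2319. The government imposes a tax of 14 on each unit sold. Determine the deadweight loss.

3266.67

Demand slope = (148.81 − 162.29)/(2319 − 971) = −0.01, so p = 172 − 0.01q.
Supply slope = (171.38 − 144.42)/(2319 − 971) = 0.02, so p = 125 + 0.02q.
Competitive equilibrium: 172 − 0.01q = 125 + 0.02q → q* = 1566.6667, p* = 156.3333.
With the tax, the buyer price exceeds the seller price by 14: (172 − 0.01q) − (125 + 0.02q) = 14 → q' = 1100.
Δq = 1566.6667 − 1100 = 466.6667; the wedge equals the tax, 14.
Welfare loss = ½ × 466.6667 × 14 = 3266.67.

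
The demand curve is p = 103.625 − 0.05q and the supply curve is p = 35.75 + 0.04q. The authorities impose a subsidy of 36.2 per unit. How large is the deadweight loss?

Competitive equilibrium: 103.625 − 0.05q = 35.75 + 0.04q → q* = 754.1667, p* = 65.9167.
The subsidy lowers effective supply by 36.2: p = 0.04q − 0.45.
New quantity: 103.625 − 0.05q = 0.04q − 0.45 → q' = 1156.3889.
Overproduction Δq = 1156.3889 − 754.1667 = 402.2222; wedge = subsidy = 36.2.
DWL = ½ × 402.2222 × 36.2 = 7280.22.

7280.22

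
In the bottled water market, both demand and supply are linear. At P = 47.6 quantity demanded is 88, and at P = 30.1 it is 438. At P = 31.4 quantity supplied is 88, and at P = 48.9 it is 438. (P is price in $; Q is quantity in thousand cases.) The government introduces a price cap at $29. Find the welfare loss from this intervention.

$2205 thousand

Demand slope = (30.1 − 47.6)/(438 − 88) = −0.05, so P = 52 − 0.05Q.
Supply slope = (48.9 − 31.4)/(438 − 88) = 0.05, so P = 27 + 0.05Q.
Competitive equilibrium: 52 − 0.05Q = 27 + 0.05Q → Q* = 250, P* = 39.5.
At the ceiling P = 29, quantity supplied = (29 − 27)/0.05 = 40.
Willingness to pay at Q' = 40: 52 − 0.05·40 = 50.
ΔQ = 250 − 40 = 210; wedge = 50 − 29 = 21.
Welfare loss = ½ × 210 × 21 = $2205 thousand.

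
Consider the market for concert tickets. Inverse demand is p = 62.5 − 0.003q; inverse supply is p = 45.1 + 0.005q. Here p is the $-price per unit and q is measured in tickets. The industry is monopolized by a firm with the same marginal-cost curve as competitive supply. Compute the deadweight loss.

$1407.46

Competitive equilibrium: 62.5 − 0.003q = 45.1 + 0.005q → q* = 2175, p* = 55.975.
Marginal revenue: MR = 62.5 − 0.006q. Set MR = MC: 62.5 − 0.006q = 45.1 + 0.005q → q_m = 1581.81818.
Price p_m = 62.5 − 0.003·1581.81818 = 57.75455; MC(q_m) = 45.1 + 0.005·1581.81818 = 53.00909.
Competitive q* = 2175, so Δq = 593.18182; wedge = 57.75455 − 53.00909 = 4.74546.
DWL = ½ × 593.18182 × 4.74546 = $1407.46.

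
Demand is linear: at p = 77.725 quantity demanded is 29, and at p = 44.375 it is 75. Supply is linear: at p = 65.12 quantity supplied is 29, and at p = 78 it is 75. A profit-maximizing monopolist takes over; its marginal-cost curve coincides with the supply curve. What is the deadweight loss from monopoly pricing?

152.30

Demand slope = (44.375 − 77.725)/(75 − 29) = −0.725, so p = 98.75 − 0.725q.
Supply slope = (78 − 65.12)/(75 − 29) = 0.28, so p = 57 + 0.28q.
Competitive equilibrium: 98.75 − 0.725q = 57 + 0.28q → q* = 41.5423, p* = 68.6318.
Marginal revenue: MR = 98.75 − 1.45q. Set MR = MC: 98.75 − 1.45q = 57 + 0.28q → q_m = 24.1329.
Price p_m = 98.75 − 0.725·24.1329 = 81.2536; MC(q_m) = 57 + 0.28·24.1329 = 63.7572.
Competitive q* = 41.5423, so Δq = 17.4094; wedge = 81.2536 − 63.7572 = 17.4964.
DWL = ½ × 17.4094 × 17.4964 = 152.30.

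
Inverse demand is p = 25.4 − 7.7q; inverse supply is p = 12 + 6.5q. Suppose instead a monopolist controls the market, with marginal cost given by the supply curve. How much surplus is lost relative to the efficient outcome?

Competitive equilibrium: 25.4 − 7.7q = 12 + 6.5q → q* = 0.9437, p* = 18.1338.
Marginal revenue: MR = 25.4 − 15.4q. Set MR = MC: 25.4 − 15.4q = 12 + 6.5q → q_m = 0.6119.
Price p_m = 25.4 − 7.7·0.6119 = 20.6884; MC(q_m) = 12 + 6.5·0.6119 = 15.9774.
Competitive q* = 0.9437, so Δq = 0.3318; wedge = 20.6884 − 15.9774 = 4.711.
The triangle = ½ × 0.3318 × 4.711 = 0.78.

0.78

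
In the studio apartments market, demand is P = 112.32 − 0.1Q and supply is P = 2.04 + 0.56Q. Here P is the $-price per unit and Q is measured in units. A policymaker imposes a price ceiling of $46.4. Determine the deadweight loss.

Competitive equilibrium: 112.32 − 0.1Q = 2.04 + 0.56Q → Q* = 167.0909, P* = 95.6109.
At the ceiling P = 46.4, quantity supplied = (46.4 − 2.04)/0.56 = 79.2143.
Willingness to pay at Q' = 79.2143: 112.32 − 0.1·79.2143 = 104.3986.
ΔQ = 167.0909 − 79.2143 = 87.8766; wedge = 104.3986 − 46.4 = 57.9986.
DWL = ½ × 87.8766 × 57.9986 = $2548.36.

$2548.36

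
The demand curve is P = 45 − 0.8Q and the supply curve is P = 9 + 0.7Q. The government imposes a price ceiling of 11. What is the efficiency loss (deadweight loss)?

Competitive equilibrium: 45 − 0.8Q = 9 + 0.7Q → Q* = 24, P* = 25.8.
At the ceiling P = 11, quantity supplied = (11 − 9)/0.7 = 2.8571.
Willingness to pay at Q' = 2.8571: 45 − 0.8·2.8571 = 42.7143.
ΔQ = 24 − 2.8571 = 21.1429; wedge = 42.7143 − 11 = 31.7143.
DWL = ½ × 21.1429 × 31.7143 = 335.27.

335.27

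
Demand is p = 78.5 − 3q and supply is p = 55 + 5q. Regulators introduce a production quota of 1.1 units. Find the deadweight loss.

13.51

Competitive equilibrium: 78.5 − 3q = 55 + 5q → q* = 2.9375, p* = 69.6875.
At q = 1.1: demand price = 78.5 − 3·1.1 = 75.2; supply price = 55 + 5·1.1 = 60.5.
Δq = 2.9375 − 1.1 = 1.8375; wedge = 75.2 − 60.5 = 14.7.
DWL = ½ × 1.8375 × 14.7 = 13.51.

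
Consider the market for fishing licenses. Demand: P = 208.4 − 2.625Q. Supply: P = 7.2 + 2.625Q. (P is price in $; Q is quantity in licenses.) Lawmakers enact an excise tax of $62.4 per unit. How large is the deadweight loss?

$370.83

Competitive equilibrium: 208.4 − 2.625Q = 7.2 + 2.625Q → Q* = 38.3238, P* = 107.8.
With the tax, the buyer price exceeds the seller price by 62.4: (208.4 − 2.625Q) − (7.2 + 2.625Q) = 62.4 → Q' = 26.4381.
ΔQ = 38.3238 − 26.4381 = 11.8857; the wedge equals the tax, 62.4.
The triangle = ½ × 11.8857 × 62.4 = $370.83.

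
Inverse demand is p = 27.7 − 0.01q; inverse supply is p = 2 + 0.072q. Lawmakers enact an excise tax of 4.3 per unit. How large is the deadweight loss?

Competitive equilibrium: 27.7 − 0.01q = 2 + 0.072q → q* = 313.4146, p* = 24.5659.
With the tax, the buyer price exceeds the seller price by 4.3: (27.7 − 0.01q) − (2 + 0.072q) = 4.3 → q' = 260.9756.
Δq = 313.4146 − 260.9756 = 52.439; the wedge equals the tax, 4.3.
The triangle = ½ × 52.439 × 4.3 = 112.74.

112.74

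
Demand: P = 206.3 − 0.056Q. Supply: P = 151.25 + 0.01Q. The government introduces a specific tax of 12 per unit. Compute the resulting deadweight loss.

1090.91

Competitive equilibrium: 206.3 − 0.056Q = 151.25 + 0.01Q → Q* = 834.0909, P* = 159.5909.
With the tax, the buyer price exceeds the seller price by 12: (206.3 − 0.056Q) − (151.25 + 0.01Q) = 12 → Q' = 652.2727.
ΔQ = 834.0909 − 652.2727 = 181.8182; the wedge equals the tax, 12.
The triangle = ½ × 181.8182 × 12 = 1090.91.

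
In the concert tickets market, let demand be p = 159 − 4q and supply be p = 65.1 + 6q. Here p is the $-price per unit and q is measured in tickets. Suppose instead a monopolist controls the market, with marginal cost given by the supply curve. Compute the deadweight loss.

Competitive equilibrium: 159 − 4q = 65.1 + 6q → q* = 9.39, p* = 121.44.
Marginal revenue: MR = 159 − 8q. Set MR = MC: 159 − 8q = 65.1 + 6q → q_m = 6.7071.
Price p_m = 159 − 4·6.7071 = 132.1716; MC(q_m) = 65.1 + 6·6.7071 = 105.3426.
Competitive q* = 9.39, so Δq = 2.6829; wedge = 132.1716 − 105.3426 = 26.829.
DWL = ½ × 2.6829 × 26.829 = $35.99.

$35.99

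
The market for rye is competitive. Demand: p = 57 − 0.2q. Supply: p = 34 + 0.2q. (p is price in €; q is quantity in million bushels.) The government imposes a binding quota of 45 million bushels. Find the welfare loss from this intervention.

€31.25 million

Competitive equilibrium: 57 − 0.2q = 34 + 0.2q → q* = 57.5, p* = 45.5.
At q = 45: demand price = 57 − 0.2·45 = 48; supply price = 34 + 0.2·45 = 43.
Δq = 57.5 − 45 = 12.5; wedge = 48 − 43 = 5.
Deadweight loss = ½ × 12.5 × 5 = €31.25 million.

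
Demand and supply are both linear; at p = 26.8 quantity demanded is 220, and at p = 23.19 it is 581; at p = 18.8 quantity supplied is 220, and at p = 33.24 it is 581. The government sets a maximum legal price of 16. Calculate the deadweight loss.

1322.50

Demand slope = (23.19 − 26.8)/(581 − 220) = −0.01, so p = 29 − 0.01q.
Supply slope = (33.24 − 18.8)/(581 − 220) = 0.04, so p = 10 + 0.04q.
Competitive equilibrium: 29 − 0.01q = 10 + 0.04q → q* = 380, p* = 25.2.
At the ceiling p = 16, quantity supplied = (16 − 10)/0.04 = 150.
Willingness to pay at q' = 150: 29 − 0.01·150 = 27.5.
Δq = 380 − 150 = 230; wedge = 27.5 − 16 = 11.5.
DWL = ½ × 230 × 11.5 = 1322.50.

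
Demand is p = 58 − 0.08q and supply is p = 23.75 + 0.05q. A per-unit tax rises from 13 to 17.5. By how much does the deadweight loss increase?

Competitive equilibrium: 58 − 0.08q = 23.75 + 0.05q → q* = 263.4615, p* = 36.9231.
For a per-unit tax t: Δq = t/0.13, so DWL = ½·t·(t/0.13) = t²/0.26.
At t = 13: DWL = 650. At t = 17.5: DWL = 1177.8846.
Increase = 1177.8846 − 650 = 527.88.

527.88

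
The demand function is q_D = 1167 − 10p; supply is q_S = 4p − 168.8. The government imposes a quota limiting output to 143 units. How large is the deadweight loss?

854

In inverse form: demand p = 116.7 − 0.1q, supply p = 42.2 + 0.25q.
Competitive equilibrium: 116.7 − 0.1q = 42.2 + 0.25q → q* = 212.8571, p* = 95.4143.
At q = 143: demand price = 116.7 − 0.1·143 = 102.4; supply price = 42.2 + 0.25·143 = 77.95.
Δq = 212.8571 − 143 = 69.8571; wedge = 102.4 − 77.95 = 24.45.
The triangle = ½ × 69.8571 × 24.45 = 854.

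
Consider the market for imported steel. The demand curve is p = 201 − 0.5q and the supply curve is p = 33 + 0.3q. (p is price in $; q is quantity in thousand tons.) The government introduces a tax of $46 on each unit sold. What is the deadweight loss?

$1322.50 thousand

Competitive equilibrium: 201 − 0.5q = 33 + 0.3q → q* = 210, p* = 96.
With the tax, the buyer price exceeds the seller price by 46: (201 − 0.5q) − (33 + 0.3q) = 46 → q' = 152.5.
Δq = 210 − 152.5 = 57.5; the wedge equals the tax, 46.
Welfare loss = ½ × 57.5 × 46 = $1322.50 thousand.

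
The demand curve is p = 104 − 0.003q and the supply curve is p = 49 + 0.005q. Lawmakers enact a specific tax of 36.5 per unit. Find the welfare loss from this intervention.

Competitive equilibrium: 104 − 0.003q = 49 + 0.005q → q* = 6875, p* = 83.375.
With the tax, the buyer price exceeds the seller price by 36.5: (104 − 0.003q) − (49 + 0.005q) = 36.5 → q' = 2312.5.
Δq = 6875 − 2312.5 = 4562.5; the wedge equals the tax, 36.5.
The triangle = ½ × 4562.5 × 36.5 = 83265.625.

83265.625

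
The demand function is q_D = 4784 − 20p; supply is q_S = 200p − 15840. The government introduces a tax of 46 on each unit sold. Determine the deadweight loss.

In inverse form: demand p = 239.2 − 0.05q, supply p = 79.2 + 0.005q.
Competitive equilibrium: 239.2 − 0.05q = 79.2 + 0.005q → q* = 2909.0909, p* = 93.7455.
With the tax, the buyer price exceeds the seller price by 46: (239.2 − 0.05q) − (79.2 + 0.005q) = 46 → q' = 2072.7273.
Δq = 2909.0909 − 2072.7273 = 836.3636; the wedge equals the tax, 46.
Welfare loss = ½ × 836.3636 × 46 = 19236.36.

19236.36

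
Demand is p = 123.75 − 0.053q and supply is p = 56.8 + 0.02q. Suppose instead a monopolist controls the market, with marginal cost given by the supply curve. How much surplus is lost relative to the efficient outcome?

5431.99

Competitive equilibrium: 123.75 − 0.053q = 56.8 + 0.02q → q* = 917.1233, p* = 75.1425.
Marginal revenue: MR = 123.75 − 0.106q. Set MR = MC: 123.75 − 0.106q = 56.8 + 0.02q → q_m = 531.3492.
Price p_m = 123.75 − 0.053·531.3492 = 95.5885; MC(q_m) = 56.8 + 0.02·531.3492 = 67.427.
Competitive q* = 917.1233, so Δq = 385.7741; wedge = 95.5885 − 67.427 = 28.1615.
Deadweight loss = ½ × 385.7741 × 28.1615 = 5431.99.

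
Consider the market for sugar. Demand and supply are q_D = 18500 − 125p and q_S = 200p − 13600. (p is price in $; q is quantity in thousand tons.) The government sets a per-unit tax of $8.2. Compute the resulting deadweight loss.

In inverse form: demand p = 148 − 0.008q, supply p = 68 + 0.005q.
Competitive equilibrium: 148 − 0.008q = 68 + 0.005q → q* = 6153.8462, p* = 98.7692.
With the tax, the buyer price exceeds the seller price by 8.2: (148 − 0.008q) − (68 + 0.005q) = 8.2 → q' = 5523.0769.
Δq = 6153.8462 − 5523.0769 = 630.7693; the wedge equals the tax, 8.2.
The triangle = ½ × 630.7693 × 8.2 = $2586.15 thousand.

$2586.15 thousand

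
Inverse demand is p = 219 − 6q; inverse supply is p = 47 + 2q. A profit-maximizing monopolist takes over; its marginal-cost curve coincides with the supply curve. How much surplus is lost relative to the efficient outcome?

Competitive equilibrium: 219 − 6q = 47 + 2q → q* = 21.5, p* = 90.
Marginal revenue: MR = 219 − 12q. Set MR = MC: 219 − 12q = 47 + 2q → q_m = 12.2857.
Price p_m = 219 − 6·12.2857 = 145.2858; MC(q_m) = 47 + 2·12.2857 = 71.5714.
Competitive q* = 21.5, so Δq = 9.2143; wedge = 145.2858 − 71.5714 = 73.7144.
DWL = ½ × 9.2143 × 73.7144 = 339.61.

339.61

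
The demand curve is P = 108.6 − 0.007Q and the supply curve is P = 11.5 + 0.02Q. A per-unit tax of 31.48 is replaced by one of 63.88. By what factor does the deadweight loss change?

4.118

Competitive equilibrium: 108.6 − 0.007Q = 11.5 + 0.02Q → Q* = 3596.2963, P* = 83.4259.
For a per-unit tax t: ΔQ = t/0.027, so DWL = ½·t·(t/0.027) = t²/0.054.
At t = 31.48: DWL = 18351.674. At t = 63.88: DWL = 75567.674.
Ratio = (63.88/31.48)² = 4.118.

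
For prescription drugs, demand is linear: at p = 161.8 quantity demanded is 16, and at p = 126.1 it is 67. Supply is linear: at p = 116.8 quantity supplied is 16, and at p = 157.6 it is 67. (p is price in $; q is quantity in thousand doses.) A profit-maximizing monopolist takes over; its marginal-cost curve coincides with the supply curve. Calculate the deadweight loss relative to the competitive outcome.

$160.67 thousand

Demand slope = (126.1 − 161.8)/(67 − 16) = −0.7, so p = 173 − 0.7q.
Supply slope = (157.6 − 116.8)/(67 − 16) = 0.8, so p = 104 + 0.8q.
Competitive equilibrium: 173 − 0.7q = 104 + 0.8q → q* = 46, p* = 140.8.
Marginal revenue: MR = 173 − 1.4q. Set MR = MC: 173 − 1.4q = 104 + 0.8q → q_m = 31.3636.
Price p_m = 173 − 0.7·31.3636 = 151.0455; MC(q_m) = 104 + 0.8·31.3636 = 129.0909.
Competitive q* = 46, so Δq = 14.6364; wedge = 151.0455 − 129.0909 = 21.9546.
Welfare loss = ½ × 14.6364 × 21.9546 = $160.67 thousand.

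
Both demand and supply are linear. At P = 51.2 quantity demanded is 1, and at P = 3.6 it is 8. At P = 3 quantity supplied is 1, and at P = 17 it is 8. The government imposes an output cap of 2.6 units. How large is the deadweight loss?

Demand slope = (3.6 − 51.2)/(8 − 1) = −6.8, so P = 58 − 6.8Q.
Supply slope = (17 − 3)/(8 − 1) = 2, so P = 1 + 2Q.
Competitive equilibrium: 58 − 6.8Q = 1 + 2Q → Q* = 6.4773, P* = 13.9545.
At Q = 2.6: demand price = 58 − 6.8·2.6 = 40.32; supply price = 1 + 2·2.6 = 6.2.
ΔQ = 6.4773 − 2.6 = 3.8773; wedge = 40.32 − 6.2 = 34.12.
The triangle = ½ × 3.8773 × 34.12 = 66.15.

66.15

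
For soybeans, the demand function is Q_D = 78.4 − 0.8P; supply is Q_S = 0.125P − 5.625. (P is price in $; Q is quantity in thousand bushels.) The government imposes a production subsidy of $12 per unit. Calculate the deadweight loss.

$7.78 thousand

In inverse form: demand P = 98 − 1.25Q, supply P = 45 + 8Q.
Competitive equilibrium: 98 − 1.25Q = 45 + 8Q → Q* = 5.7297, P* = 90.8378.
The subsidy lowers effective supply by 12: P = 33 + 8Q.
New quantity: 98 − 1.25Q = 33 + 8Q → Q' = 7.027.
Overproduction ΔQ = 7.027 − 5.7297 = 1.2973; wedge = subsidy = 12.
Welfare loss = ½ × 1.2973 × 12 = $7.78 thousand.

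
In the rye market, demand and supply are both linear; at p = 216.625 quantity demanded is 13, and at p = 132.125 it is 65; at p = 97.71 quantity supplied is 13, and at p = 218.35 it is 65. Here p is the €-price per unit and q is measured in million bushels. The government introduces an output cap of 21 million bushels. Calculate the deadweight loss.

Demand slope = (132.125 − 216.625)/(65 − 13) = −1.625, so p = 237.75 − 1.625q.
Supply slope = (218.35 − 97.71)/(65 − 13) = 2.32, so p = 67.55 + 2.32q.
Competitive equilibrium: 237.75 − 1.625q = 67.55 + 2.32q → q* = 43.1432, p* = 167.6423.
At q = 21: demand price = 237.75 − 1.625·21 = 203.625; supply price = 67.55 + 2.32·21 = 116.27.
Δq = 43.1432 − 21 = 22.1432; wedge = 203.625 − 116.27 = 87.355.
DWL = ½ × 22.1432 × 87.355 = €967.16 million.

€967.16 million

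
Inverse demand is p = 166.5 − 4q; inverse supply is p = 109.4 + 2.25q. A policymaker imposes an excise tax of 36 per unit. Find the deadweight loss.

Competitive equilibrium: 166.5 − 4q = 109.4 + 2.25q → q* = 9.136, p* = 129.956.
With the tax, the buyer price exceeds the seller price by 36: (166.5 − 4q) − (109.4 + 2.25q) = 36 → q' = 3.376.
Δq = 9.136 − 3.376 = 5.76; the wedge equals the tax, 36.
DWL = ½ × 5.76 × 36 = 103.68.

103.68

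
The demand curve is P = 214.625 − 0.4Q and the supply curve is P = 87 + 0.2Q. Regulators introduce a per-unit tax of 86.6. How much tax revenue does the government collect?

Competitive equilibrium: 214.625 − 0.4Q = 87 + 0.2Q → Q* = 212.7083, P* = 129.5417.
With the tax, the buyer price exceeds the seller price by 86.6: (214.625 − 0.4Q) − (87 + 0.2Q) = 86.6 → Q' = 68.375.
Tax revenue = 86.6 × 68.375 = 5921.275.

5921.275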